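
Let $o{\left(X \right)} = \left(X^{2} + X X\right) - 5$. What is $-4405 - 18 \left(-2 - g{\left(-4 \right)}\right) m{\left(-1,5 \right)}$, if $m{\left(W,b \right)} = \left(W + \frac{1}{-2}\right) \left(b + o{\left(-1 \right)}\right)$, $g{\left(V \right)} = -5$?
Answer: $-4243$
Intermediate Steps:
$o{\left(X \right)} = -5 + 2 X^{2}$ ($o{\left(X \right)} = \left(X^{2} + X^{2}\right) - 5 = 2 X^{2} - 5 = -5 + 2 X^{2}$)
$m{\left(W,b \right)} = \left(-3 + b\right) \left(- \frac{1}{2} + W\right)$ ($m{\left(W,b \right)} = \left(W + \frac{1}{-2}\right) \left(b - \left(5 - 2 \left(-1\right)^{2}\right)\right) = \left(W - \frac{1}{2}\right) \left(b + \left(-5 + 2 \cdot 1\right)\right) = \left(- \frac{1}{2} + W\right) \left(b + \left(-5 + 2\right)\right) = \left(- \frac{1}{2} + W\right) \left(b - 3\right) = \left(- \frac{1}{2} + W\right) \left(-3 + b\right) = \left(-3 + b\right) \left(- \frac{1}{2} + W\right)$)
$-4405 - 18 \left(-2 - g{\left(-4 \right)}\right) m{\left(-1,5 \right)} = -4405 - 18 \left(-2 - -5\right) \left(\frac{3}{2} - -3 - \frac{5}{2} - 5\right) = -4405 - 18 \left(-2 + 5\right) \left(\frac{3}{2} + 3 - \frac{5}{2} - 5\right) = -4405 - 18 \cdot 3 \left(-3\right) = -4405 - 54 \left(-3\right) = -4405 - -162 = -4405 + 162 = -4243$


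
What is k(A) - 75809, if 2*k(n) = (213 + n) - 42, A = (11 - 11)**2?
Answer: -151447/2 ≈ -75724.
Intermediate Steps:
A = 0 (A = 0**2 = 0)
k(n) = 171/2 + n/2 (k(n) = ((213 + n) - 42)/2 = (171 + n)/2 = 171/2 + n/2)
k(A) - 75809 = (171/2 + (1/2)*0) - 75809 = (171/2 + 0) - 75809 = 171/2 - 75809 = -151447/2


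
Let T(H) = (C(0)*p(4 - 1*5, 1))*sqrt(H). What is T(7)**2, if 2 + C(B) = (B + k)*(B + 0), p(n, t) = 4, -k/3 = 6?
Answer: 448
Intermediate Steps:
k = -18 (k = -3*6 = -18)
C(B) = -2 + B*(-18 + B) (C(B) = -2 + (B - 18)*(B + 0) = -2 + (-18 + B)*B = -2 + B*(-18 + B))
T(H) = -8*sqrt(H) (T(H) = ((-2 + 0**2 - 18*0)*4)*sqrt(H) = ((-2 + 0 + 0)*4)*sqrt(H) = (-2*4)*sqrt(H) = -8*sqrt(H))
T(7)**2 = (-8*sqrt(7))**2 = 448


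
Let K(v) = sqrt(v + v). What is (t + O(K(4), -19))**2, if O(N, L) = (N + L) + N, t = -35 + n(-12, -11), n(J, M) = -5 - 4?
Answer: 4001 - 504*sqrt(2) ≈ 3288.2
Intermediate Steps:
n(J, M) = -9
K(v) = sqrt(2)*sqrt(v) (K(v) = sqrt(2*v) = sqrt(2)*sqrt(v))
t = -44 (t = -35 - 9 = -44)
O(N, L) = L + 2*N (O(N, L) = (L + N) + N = L + 2*N)
(t + O(K(4), -19))**2 = (-44 + (-19 + 2*(sqrt(2)*sqrt(4))))**2 = (-44 + (-19 + 2*(sqrt(2)*2)))**2 = (-44 + (-19 + 2*(2*sqrt(2))))**2 = (-44 + (-19 + 4*sqrt(2)))**2 = (-63 + 4*sqrt(2))**2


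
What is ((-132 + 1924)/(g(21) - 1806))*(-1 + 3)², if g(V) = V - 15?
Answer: -896/225 ≈ -3.9822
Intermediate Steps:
g(V) = -15 + V
((-132 + 1924)/(g(21) - 1806))*(-1 + 3)² = ((-132 + 1924)/((-15 + 21) - 1806))*(-1 + 3)² = (1792/(6 - 1806))*2² = (1792/(-1800))*4 = (1792*(-1/1800))*4 = -224/225*4 = -896/225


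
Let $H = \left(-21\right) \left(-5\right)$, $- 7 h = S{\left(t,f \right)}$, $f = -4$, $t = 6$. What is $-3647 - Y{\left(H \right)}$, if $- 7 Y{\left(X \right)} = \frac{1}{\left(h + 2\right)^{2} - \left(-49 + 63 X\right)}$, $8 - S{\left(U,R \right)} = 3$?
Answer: $- \frac{1173068498}{321653} \approx -3647.0$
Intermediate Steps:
$S{\left(U,R \right)} = 5$ ($S{\left(U,R \right)} = 8 - 3 = 5$)
$h = - \frac{5}{7}$ ($h = \left(- \frac{1}{7}\right) 5 = - \frac{5}{7} \approx -0.71429$)
$H = 105$
$Y{\left(X \right)} = - \frac{1}{7 \left(\frac{2482}{49} - 63 X\right)}$ ($Y{\left(X \right)} = - \frac{1}{7 \left(\left(- \frac{5}{7} + 2\right)^{2} - \left(-49 + 63 X\right)\right)} = - \frac{1}{7 \left(\left(\frac{9}{7}\right)^{2} - \left(-49 + 63 X\right)\right)} = - \frac{1}{7 \left(\frac{81}{49} - \left(-49 + 63 X\right)\right)} = - \frac{1}{7 \left(\frac{2482}{49} - 63 X\right)}$)
$-3647 - Y{\left(H \right)} = -3647 - \frac{7}{-2482 + 3087 \cdot 105} = -3647 - \frac{7}{-2482 + 324135} = -3647 - \frac{7}{321653} = - \frac{1173068498}{321653}$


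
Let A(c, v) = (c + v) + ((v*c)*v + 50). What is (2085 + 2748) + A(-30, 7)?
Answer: 3390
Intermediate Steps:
A(c, v) = 50 + c + v + c*v² (A(c, v) = (c + v) + ((c*v)*v + 50) = (c + v) + (c*v² + 50) = (c + v) + (50 + c*v²) = 50 + c + v + c*v²)
(2085 + 2748) + A(-30, 7) = (2085 + 2748) + (50 - 30 + 7 - 30*7²) = 4833 + (50 - 30 + 7 - 30*49) = 4833 + (50 - 30 + 7 - 1470) = 4833 - 1443 = 3390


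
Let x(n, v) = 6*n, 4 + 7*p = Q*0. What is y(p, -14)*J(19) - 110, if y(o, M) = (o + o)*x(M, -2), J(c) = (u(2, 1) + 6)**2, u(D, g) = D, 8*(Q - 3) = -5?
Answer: 6034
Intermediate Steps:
Q = 19/8 (Q = 3 + (1/8)*(-5) = 3 - 5/8 = 19/8 ≈ 2.3750)
p = -4/7 (p = -4/7 + ((19/8)*0)/7 = -4/7 + (1/7)*0 = -4/7 + 0 = -4/7 ≈ -0.57143)
J(c) = 64 (J(c) = (2 + 6)**2 = 8**2 = 64)
y(o, M) = 12*M*o (y(o, M) = (o + o)*(6*M) = (2*o)*(6*M) = 12*M*o)
y(p, -14)*J(19) - 110 = (12*(-14)*(-4/7))*64 - 110 = 96*64 - 110 = 6144 - 110 = 6034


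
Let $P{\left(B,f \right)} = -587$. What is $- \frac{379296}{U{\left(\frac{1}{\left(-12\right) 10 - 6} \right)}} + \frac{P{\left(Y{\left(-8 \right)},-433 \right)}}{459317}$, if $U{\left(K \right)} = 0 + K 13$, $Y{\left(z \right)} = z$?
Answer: $\frac{21951354697201}{5971121} \approx 3.6763 \cdot 10^{6}$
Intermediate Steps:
$U{\left(K \right)} = 13 K$ ($U{\left(K \right)} = 0 + 13 K = 13 K$)
$- \frac{379296}{U{\left(\frac{1}{\left(-12\right) 10 - 6} \right)}} + \frac{P{\left(Y{\left(-8 \right)},-433 \right)}}{459317} = - \frac{379296}{13 \frac{1}{\left(-12\right) 10 - 6}} - \frac{587}{459317} = - \frac{379296}{13 \frac{1}{-120 - 6}} - \frac{587}{459317} = - \frac{379296}{13 \frac{1}{-126}} - \frac{587}{459317} = - \frac{379296}{13 \left(- \frac{1}{126}\right)} - \frac{587}{459317} = - \frac{379296}{- \frac{13}{126}} - \frac{587}{459317} = \left(-379296\right) \left(- \frac{126}{13}\right) - \frac{587}{459317} = \frac{47791296}{13} - \frac{587}{459317} = \frac{21951354697201}{5971121}$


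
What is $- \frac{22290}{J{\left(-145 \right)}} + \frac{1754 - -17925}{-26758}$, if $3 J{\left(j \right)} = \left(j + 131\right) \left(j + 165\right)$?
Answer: $\frac{89189867}{374612} \approx 238.09$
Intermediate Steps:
$J{\left(j \right)} = \frac{\left(131 + j\right) \left(165 + j\right)}{3}$ ($J{\left(j \right)} = \frac{\left(j + 131\right) \left(j + 165\right)}{3} = \frac{\left(131 + j\right) \left(165 + j\right)}{3}$)
$- \frac{22290}{J{\left(-145 \right)}} + \frac{1754 - -17925}{-26758} = - \frac{22290}{7205 + \frac{\left(-145\right)^{2}}{3} + \frac{296}{3} \left(-145\right)} + \frac{1754 - -17925}{-26758} = - \frac{22290}{7205 + \frac{1}{3} \cdot 21025 - \frac{42920}{3}} + \left(1754 + 17925\right) \left(- \frac{1}{26758}\right) = - \frac{22290}{7205 + \frac{21025}{3} - \frac{42920}{3}} + 19679 \left(- \frac{1}{26758}\right) = - \frac{22290}{- \frac{280}{3}} - \frac{19679}{26758} = \left(-22290\right) \left(- \frac{3}{280}\right) - \frac{19679}{26758} = \frac{6687}{28} - \frac{19679}{26758} = \frac{89189867}{374612}$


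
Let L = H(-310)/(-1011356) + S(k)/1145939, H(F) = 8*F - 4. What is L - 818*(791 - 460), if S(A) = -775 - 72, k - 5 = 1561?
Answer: -3410821742690384/12597307427 ≈ -2.7076e+5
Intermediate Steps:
k = 1566 (k = 5 + 1561 = 1566)
H(F) = -4 + 8*F
S(A) = -847
L = 21629282/12597307427 (L = (-4 + 8*(-310))/(-1011356) - 847/1145939 = (-4 - 2480)*(-1/1011356) - 847*1/1145939 = -2484*(-1/1011356) - 847/1145939 = 27/10993 - 847/1145939 = 21629282/12597307427 ≈ 0.0017170)
L - 818*(791 - 460) = 21629282/12597307427 - 818*(791 - 460) = 21629282/12597307427 - 818*331 = 21629282/12597307427 - 1*270758 = 21629282/12597307427 - 270758 = -3410821742690384/12597307427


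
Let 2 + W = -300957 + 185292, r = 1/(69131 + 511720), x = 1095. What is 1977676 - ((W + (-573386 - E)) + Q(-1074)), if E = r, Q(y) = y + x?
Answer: 1548960008509/580851 ≈ 2.6667e+6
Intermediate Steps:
Q(y) = 1095 + y (Q(y) = y + 1095 = 1095 + y)
r = 1/580851 ≈ 1.7216e-6
W = -115667 (W = -2 + (-300957 + 185292) = -2 - 115665 = -115667)
E = 1/580851 ≈ 1.7216e-6
1977676 - ((W + (-573386 - E)) + Q(-1074)) = 1977676 - ((-115667 + (-573386 - 1*1/580851)) + (1095 - 1074)) = 1977676 - ((-115667 + (-573386 - 1/580851)) + 21) = 1977676 - ((-115667 - 333051831487/580851) + 21) = 1977676 - (-400237124104/580851 + 21) = 1977676 - 1*(-400224926233/580851) = 1977676 + 400224926233/580851 = 1548960008509/580851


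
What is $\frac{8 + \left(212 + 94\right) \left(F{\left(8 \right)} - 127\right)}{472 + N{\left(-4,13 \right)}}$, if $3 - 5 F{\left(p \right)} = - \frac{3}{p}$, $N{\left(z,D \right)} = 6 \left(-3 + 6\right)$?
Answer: $- \frac{772949}{9800} \approx -78.872$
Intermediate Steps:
$N{\left(z,D \right)} = 18$ ($N{\left(z,D \right)} = 6 \cdot 3 = 18$)
$F{\left(p \right)} = \frac{3}{5} + \frac{3}{5 p}$ ($F{\left(p \right)} = \frac{3}{5} - \frac{\left(-3\right) \frac{1}{p}}{5} = \frac{3}{5} + \frac{3}{5 p}$)
$\frac{8 + \left(212 + 94\right) \left(F{\left(8 \right)} - 127\right)}{472 + N{\left(-4,13 \right)}} = \frac{8 + \left(212 + 94\right) \left(\frac{3 \left(1 + 8\right)}{5 \cdot 8} - 127\right)}{472 + 18} = \frac{8 + 306 \left(\frac{3}{5} \cdot \frac{1}{8} \cdot 9 - 127\right)}{490} = \left(8 + 306 \left(\frac{27}{40} - 127\right)\right) \frac{1}{490} = \left(8 + 306 \left(- \frac{5053}{40}\right)\right) \frac{1}{490} = \left(8 - \frac{773109}{20}\right) \frac{1}{490} = \left(- \frac{772949}{20}\right) \frac{1}{490} = - \frac{772949}{9800}$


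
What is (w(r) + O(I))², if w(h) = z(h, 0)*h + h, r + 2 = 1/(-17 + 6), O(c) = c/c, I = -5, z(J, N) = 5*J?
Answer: 6315169/14641 ≈ 431.33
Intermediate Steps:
O(c) = 1
r = -23/11 (r = -2 + 1/(-17 + 6) = -2 + 1/(-11) = -2 - 1/11 = -23/11 ≈ -2.0909)
w(h) = h + 5*h² (w(h) = (5*h)*h + h = 5*h² + h = h + 5*h²)
(w(r) + O(I))² = (-23*(1 + 5*(-23/11))/11 + 1)² = (-23*(1 - 115/11)/11 + 1)² = (-23/11*(-104/11) + 1)² = (2392/121 + 1)² = (2513/121)² = 6315169/14641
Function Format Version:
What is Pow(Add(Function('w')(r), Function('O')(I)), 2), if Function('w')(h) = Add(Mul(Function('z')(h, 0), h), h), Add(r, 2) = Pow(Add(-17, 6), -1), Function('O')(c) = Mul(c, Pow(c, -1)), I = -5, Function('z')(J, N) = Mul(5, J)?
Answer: Rational(6315169, 14641) ≈ 431.33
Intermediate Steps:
Function('O')(c) = 1
r = Rational(-23, 11) (r = Add(-2, Pow(Add(-17, 6), -1)) = Add(-2, Pow(-11, -1)) = Add(-2, Rational(-1, 11)) = Rational(-23, 11) ≈ -2.0909)
Function('w')(h) = Add(h, Mul(5, Pow(h, 2))) (Function('w')(h) = Add(Mul(Mul(5, h), h), h) = Add(Mul(5, Pow(h, 2)), h) = Add(h, Mul(5, Pow(h, 2))))
Pow(Add(Function('w')(r), Function('O')(I)), 2) = Pow(Add(Mul(Rational(-23, 11), Add(1, Mul(5, Rational(-23, 11)))), 1), 2) = Pow(Add(Mul(Rational(-23, 11), Add(1, Rational(-115, 11))), 1), 2) = Pow(Add(Mul(Rational(-23, 11), Rational(-104, 11)), 1), 2) = Pow(Add(Rational(2392, 121), 1), 2) = Pow(Rational(2513, 121), 2) = Rational(6315169, 14641)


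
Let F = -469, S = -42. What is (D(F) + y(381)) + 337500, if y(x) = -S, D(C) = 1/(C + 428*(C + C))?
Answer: 135669268685/401933 ≈ 3.3754e+5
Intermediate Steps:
D(C) = 1/(857*C) (D(C) = 1/(C + 428*(2*C)) = 1/(C + 856*C) = 1/(857*C))
y(x) = 42 (y(x) = -1*(-42) = 42)
(D(F) + y(381)) + 337500 = ((1/857)/(-469) + 42) + 337500 = ((1/857)*(-1/469) + 42) + 337500 = (-1/401933 + 42) + 337500 = 16881185/401933 + 337500 = 135669268685/401933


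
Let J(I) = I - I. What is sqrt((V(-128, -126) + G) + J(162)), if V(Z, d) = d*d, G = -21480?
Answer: 2*I*sqrt(1401) ≈ 74.86*I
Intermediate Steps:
J(I) = 0
V(Z, d) = d**2
sqrt((V(-128, -126) + G) + J(162)) = sqrt(((-126)**2 - 21480) + 0) = sqrt((15876 - 21480) + 0) = sqrt(-5604 + 0) = sqrt(-5604) = 2*I*sqrt(1401)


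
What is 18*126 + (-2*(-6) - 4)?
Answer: 2276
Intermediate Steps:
18*126 + (-2*(-6) - 4) = 2268 + (12 - 4) = 2268 + 8 = 2276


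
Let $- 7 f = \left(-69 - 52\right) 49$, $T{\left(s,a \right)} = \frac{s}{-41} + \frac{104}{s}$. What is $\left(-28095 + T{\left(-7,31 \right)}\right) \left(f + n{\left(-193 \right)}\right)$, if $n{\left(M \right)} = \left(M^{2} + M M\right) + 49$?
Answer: $- \frac{608239587120}{287} \approx -2.1193 \cdot 10^{9}$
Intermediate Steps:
$n{\left(M \right)} = 49 + 2 M^{2}$ ($n{\left(M \right)} = \left(M^{2} + M^{2}\right) + 49 = 2 M^{2} + 49 = 49 + 2 M^{2}$)
$T{\left(s,a \right)} = \frac{104}{s} - \frac{s}{41}$ ($T{\left(s,a \right)} = s \left(- \frac{1}{41}\right) + \frac{104}{s} = - \frac{s}{41} + \frac{104}{s} = \frac{104}{s} - \frac{s}{41}$)
$f = 847$ ($f = - \frac{\left(-69 - 52\right) 49}{7} = - \frac{\left(-121\right) 49}{7} = \left(- \frac{1}{7}\right) \left(-5929\right) = 847$)
$\left(-28095 + T{\left(-7,31 \right)}\right) \left(f + n{\left(-193 \right)}\right) = \left(-28095 + \left(\frac{104}{-7} - - \frac{7}{41}\right)\right) \left(847 + \left(49 + 2 \left(-193\right)^{2}\right)\right) = \left(-28095 + \left(104 \left(- \frac{1}{7}\right) + \frac{7}{41}\right)\right) \left(847 + \left(49 + 2 \cdot 37249\right)\right) = \left(-28095 + \left(- \frac{104}{7} + \frac{7}{41}\right)\right) \left(847 + \left(49 + 74498\right)\right) = \left(-28095 - \frac{4215}{287}\right) \left(847 + 74547\right) = \left(- \frac{8067480}{287}\right) 75394 = - \frac{608239587120}{287}$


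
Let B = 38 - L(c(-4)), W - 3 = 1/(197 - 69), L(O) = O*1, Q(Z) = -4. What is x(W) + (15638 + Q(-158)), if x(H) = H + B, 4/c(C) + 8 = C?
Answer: 6019331/384 ≈ 15675.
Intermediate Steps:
c(C) = 4/(-8 + C)
L(O) = O
W = 385/128 (W = 3 + 1/(197 - 69) = 3 + 1/128 = 385/128 ≈ 3.0078)
B = 115/3 (B = 38 - 4/(-8 - 4) = 38 - 4/(-12) = 38 - 4*(-1)/12 = 38 - 1*(-⅓) = 38 + ⅓ = 115/3 ≈ 38.333)
x(H) = 115/3 + H (x(H) = H + 115/3 = 115/3 + H)
x(W) + (15638 + Q(-158)) = (115/3 + 385/128) + (15638 - 4) = 15875/384 + 15634 = 6019331/384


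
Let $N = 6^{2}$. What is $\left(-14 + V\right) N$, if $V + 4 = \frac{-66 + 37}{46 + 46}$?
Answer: $- \frac{15165}{23} \approx -659.35$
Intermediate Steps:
$V = - \frac{397}{92}$ ($V = -4 + \frac{-66 + 37}{46 + 46} = -4 - \frac{29}{92} = - \frac{397}{92} \approx -4.3152$)
$N = 36$
$\left(-14 + V\right) N = \left(-14 - \frac{397}{92}\right) 36 = \left(- \frac{1685}{92}\right) 36 = - \frac{15165}{23}$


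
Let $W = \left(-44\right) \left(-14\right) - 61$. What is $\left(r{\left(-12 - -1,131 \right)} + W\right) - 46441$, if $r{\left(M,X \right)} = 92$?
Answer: $-45794$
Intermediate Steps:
$W = 555$ ($W = 616 - 61 = 555$)
$\left(r{\left(-12 - -1,131 \right)} + W\right) - 46441 = \left(92 + 555\right) - 46441 = 647 - 46441 = -45794$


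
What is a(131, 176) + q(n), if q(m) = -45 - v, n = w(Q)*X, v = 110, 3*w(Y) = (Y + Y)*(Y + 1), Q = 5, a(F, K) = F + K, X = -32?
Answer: 152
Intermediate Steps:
w(Y) = 2*Y*(1 + Y)/3 (w(Y) = ((Y + Y)*(Y + 1))/3 = ((2*Y)*(1 + Y))/3 = (2*Y*(1 + Y))/3 = 2*Y*(1 + Y)/3)
n = -640 (n = ((2/3)*5*(1 + 5))*(-32) = ((2/3)*5*6)*(-32) = 20*(-32) = -640)
q(m) = -155 (q(m) = -45 - 1*110 = -45 - 110 = -155)
a(131, 176) + q(n) = (131 + 176) - 155 = 307 - 155 = 152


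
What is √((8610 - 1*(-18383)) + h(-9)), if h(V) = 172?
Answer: √27165 ≈ 164.82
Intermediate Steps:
√((8610 - 1*(-18383)) + h(-9)) = √((8610 - 1*(-18383)) + 172) = √((8610 + 18383) + 172) = √(26993 + 172) = √27165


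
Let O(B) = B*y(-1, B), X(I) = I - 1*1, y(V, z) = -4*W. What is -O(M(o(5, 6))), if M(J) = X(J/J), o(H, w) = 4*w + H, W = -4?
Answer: 0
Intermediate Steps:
o(H, w) = H + 4*w
y(V, z) = 16 (y(V, z) = -4*(-4) = 16)
X(I) = -1 + I (X(I) = I - 1 = -1 + I)
M(J) = 0 (M(J) = -1 + J/J = -1 + 1 = 0)
O(B) = 16*B (O(B) = B*16 = 16*B)
-O(M(o(5, 6))) = -16*0 = -1*0 = 0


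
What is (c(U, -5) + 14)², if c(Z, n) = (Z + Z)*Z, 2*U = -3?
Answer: 1369/4 ≈ 342.25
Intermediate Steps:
U = -3/2 (U = (½)*(-3) = -3/2 ≈ -1.5000)
c(Z, n) = 2*Z² (c(Z, n) = (2*Z)*Z = 2*Z²)
(c(U, -5) + 14)² = (2*(-3/2)² + 14)² = (2*(9/4) + 14)² = (9/2 + 14)² = (37/2)² = 1369/4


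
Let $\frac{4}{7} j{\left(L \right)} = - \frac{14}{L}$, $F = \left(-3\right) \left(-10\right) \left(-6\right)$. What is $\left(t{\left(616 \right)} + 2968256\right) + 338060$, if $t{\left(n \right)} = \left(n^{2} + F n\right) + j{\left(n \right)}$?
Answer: $\frac{629180985}{176} \approx 3.5749 \cdot 10^{6}$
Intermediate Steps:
$F = -180$ ($F = 30 \left(-6\right) = -180$)
$j{\left(L \right)} = - \frac{49}{2 L}$ ($j{\left(L \right)} = \frac{7 \left(- \frac{14}{L}\right)}{4} = - \frac{49}{2 L}$)
$t{\left(n \right)} = n^{2} - 180 n - \frac{49}{2 n}$ ($t{\left(n \right)} = \left(n^{2} - 180 n\right) - \frac{49}{2 n} = n^{2} - 180 n - \frac{49}{2 n}$)
$\left(t{\left(616 \right)} + 2968256\right) + 338060 = \left(\left(616^{2} - 110880 - \frac{49}{2 \cdot 616}\right) + 2968256\right) + 338060 = \left(\left(379456 - 110880 - \frac{7}{176}\right) + 2968256\right) + 338060 = \left(\frac{47269369}{176} + 2968256\right) + 338060 = \frac{569682425}{176} + 338060 = \frac{629180985}{176}$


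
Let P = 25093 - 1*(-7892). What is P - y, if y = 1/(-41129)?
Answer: 1356640066/41129 ≈ 32985.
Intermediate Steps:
P = 32985 (P = 25093 + 7892 = 32985)
y = -1/41129 ≈ -2.4314e-5
P - y = 32985 - 1*(-1/41129) = 32985 + 1/41129 = 1356640066/41129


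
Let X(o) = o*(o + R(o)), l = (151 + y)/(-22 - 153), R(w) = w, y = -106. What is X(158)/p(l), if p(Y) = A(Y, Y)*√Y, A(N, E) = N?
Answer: 1747480*I*√35/27 ≈ 3.829e+5*I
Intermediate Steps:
l = -9/35 (l = (151 - 106)/(-22 - 153) = 45/(-175) = 45*(-1/175) = -9/35 ≈ -0.25714)
p(Y) = Y^(3/2) (p(Y) = Y*√Y = Y^(3/2))
X(o) = 2*o² (X(o) = o*(o + o) = o*(2*o) = 2*o²)
X(158)/p(l) = (2*158²)/((-9/35)^(3/2)) = (2*24964)/((-27*I*√35/1225)) = 49928*(35*I*√35/27) = 1747480*I*√35/27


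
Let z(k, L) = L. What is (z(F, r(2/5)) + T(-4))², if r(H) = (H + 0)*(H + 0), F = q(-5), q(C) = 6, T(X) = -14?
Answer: 119716/625 ≈ 191.55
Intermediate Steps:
F = 6
r(H) = H² (r(H) = H*H = H²)
(z(F, r(2/5)) + T(-4))² = ((2/5)² - 14)² = ((2*(⅕))² - 14)² = ((⅖)² - 14)² = (4/25 - 14)² = (-346/25)² = 119716/625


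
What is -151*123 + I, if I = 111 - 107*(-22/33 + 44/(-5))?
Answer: -261736/15 ≈ -17449.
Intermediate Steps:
I = 16859/15 (I = 111 - 107*(-22*1/33 + 44*(-⅕)) = 111 - 107*(-⅔ - 44/5) = 111 - 107*(-142/15) = 111 + 15194/15 = 16859/15 ≈ 1123.9)
-151*123 + I = -151*123 + 16859/15 = -18573 + 16859/15 = -261736/15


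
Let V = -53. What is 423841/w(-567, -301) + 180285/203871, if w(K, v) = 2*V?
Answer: -543331939/135914 ≈ -3997.6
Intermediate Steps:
w(K, v) = -106 (w(K, v) = 2*(-53) = -106)
423841/w(-567, -301) + 180285/203871 = 423841/(-106) + 180285/203871 = 423841*(-1/106) + 180285*(1/203871) = -7997/2 + 60095/67957 = -543331939/135914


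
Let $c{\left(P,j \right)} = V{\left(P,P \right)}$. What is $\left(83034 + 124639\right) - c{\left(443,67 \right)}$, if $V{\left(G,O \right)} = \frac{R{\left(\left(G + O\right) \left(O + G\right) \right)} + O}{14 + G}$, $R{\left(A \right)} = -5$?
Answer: $\frac{94906123}{457} \approx 2.0767 \cdot 10^{5}$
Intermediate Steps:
$V{\left(G,O \right)} = \frac{-5 + O}{14 + G}$
$c{\left(P,j \right)} = \frac{-5 + P}{14 + P}$
$\left(83034 + 124639\right) - c{\left(443,67 \right)} = \left(83034 + 124639\right) - \frac{-5 + 443}{14 + 443} = 207673 - \frac{1}{457} \cdot 438 = 207673 - \frac{438}{457} = \frac{94906123}{457}$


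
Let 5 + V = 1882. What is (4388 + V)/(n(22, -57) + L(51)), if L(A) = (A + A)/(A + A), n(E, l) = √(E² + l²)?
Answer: -6265/3732 + 6265*√3733/3732 ≈ 100.89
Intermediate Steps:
V = 1877 (V = -5 + 1882 = 1877)
L(A) = 1 (L(A) = (2*A)/((2*A)) = (2*A)*(1/(2*A)) = 1)
(4388 + V)/(n(22, -57) + L(51)) = (4388 + 1877)/(√(22² + (-57)²) + 1) = 6265/(√(484 + 3249) + 1) = 6265/(√3733 + 1) = 6265/(1 + √3733)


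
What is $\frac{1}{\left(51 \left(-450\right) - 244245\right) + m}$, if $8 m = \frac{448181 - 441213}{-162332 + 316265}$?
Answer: $- \frac{11841}{3163855928} \approx -3.7426 \cdot 10^{-6}$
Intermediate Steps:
$m = \frac{67}{11841}$ ($m = \frac{\left(448181 - 441213\right) \frac{1}{-162332 + 316265}}{8} = \frac{6968 \cdot \frac{1}{153933}}{8} = \frac{1}{8} \cdot \frac{536}{11841} = \frac{67}{11841} \approx 0.0056583$)
$\frac{1}{\left(51 \left(-450\right) - 244245\right) + m} = \frac{1}{\left(51 \left(-450\right) - 244245\right) + \frac{67}{11841}} = \frac{1}{\left(-22950 - 244245\right) + \frac{67}{11841}} = \frac{1}{-267195 + \frac{67}{11841}} = \frac{1}{- \frac{3163855928}{11841}} = - \frac{11841}{3163855928}$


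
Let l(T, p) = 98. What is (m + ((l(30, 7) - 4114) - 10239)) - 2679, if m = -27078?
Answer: -44012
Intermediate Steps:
(m + ((l(30, 7) - 4114) - 10239)) - 2679 = (-27078 + ((98 - 4114) - 10239)) - 2679 = (-27078 + (-4016 - 10239)) - 2679 = (-27078 - 14255) - 2679 = -41333 - 2679 = -44012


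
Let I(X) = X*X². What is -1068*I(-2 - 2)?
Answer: 68352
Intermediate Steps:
I(X) = X³
-1068*I(-2 - 2) = -1068*(-2 - 2)³ = -1068*(-4)³ = -1068*(-64) = 68352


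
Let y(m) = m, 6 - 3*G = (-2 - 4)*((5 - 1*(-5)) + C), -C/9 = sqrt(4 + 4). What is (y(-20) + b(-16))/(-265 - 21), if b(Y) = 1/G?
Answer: 21091/301444 + 9*sqrt(2)/150722 ≈ 0.070051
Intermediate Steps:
C = -18*sqrt(2) (C = -9*sqrt(4 + 4) = -18*sqrt(2) ≈ -25.456)
G = 22 - 36*sqrt(2) (G = 2 - (-2 - 4)*((5 - 1*(-5)) - 18*sqrt(2))/3 = 2 - (-2)*((5 + 5) - 18*sqrt(2)) = 2 - (-2)*(10 - 18*sqrt(2)) = 2 - (-60 + 108*sqrt(2))/3 = 2 + (20 - 36*sqrt(2)) = 22 - 36*sqrt(2) ≈ -28.912)
b(Y) = 1/(22 - 36*sqrt(2))
(y(-20) + b(-16))/(-265 - 21) = (-20 + (-11/1054 - 9*sqrt(2)/527))/(-265 - 21) = (-21091/1054 - 9*sqrt(2)/527)/(-286) = (-21091/1054 - 9*sqrt(2)/527)*(-1/286) = 21091/301444 + 9*sqrt(2)/150722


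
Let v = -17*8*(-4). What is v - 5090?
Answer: -4546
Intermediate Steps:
v = 544 (v = -136*(-4) = 544)
v - 5090 = 544 - 5090 = -4546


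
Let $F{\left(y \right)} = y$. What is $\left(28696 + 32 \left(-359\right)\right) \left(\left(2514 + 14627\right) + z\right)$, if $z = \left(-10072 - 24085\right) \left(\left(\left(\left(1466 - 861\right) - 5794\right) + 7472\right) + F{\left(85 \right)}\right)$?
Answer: $-1391553055080$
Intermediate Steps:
$z = -80883776$ ($z = \left(-10072 - 24085\right) \left(\left(\left(\left(1466 - 861\right) - 5794\right) + 7472\right) + 85\right) = - 34157 \left(\left(\left(605 - 5794\right) + 7472\right) + 85\right) = - 34157 \left(\left(-5189 + 7472\right) + 85\right) = - 34157 \left(2283 + 85\right) = \left(-34157\right) 2368 = -80883776$)
$\left(28696 + 32 \left(-359\right)\right) \left(\left(2514 + 14627\right) + z\right) = \left(28696 + 32 \left(-359\right)\right) \left(\left(2514 + 14627\right) - 80883776\right) = \left(28696 - 11488\right) \left(17141 - 80883776\right) = 17208 \left(-80866635\right) = -1391553055080$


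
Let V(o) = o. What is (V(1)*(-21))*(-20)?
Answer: 420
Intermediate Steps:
(V(1)*(-21))*(-20) = (1*(-21))*(-20) = -21*(-20) = 420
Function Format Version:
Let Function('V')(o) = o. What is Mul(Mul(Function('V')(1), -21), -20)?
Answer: 420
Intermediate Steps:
Mul(Mul(Function('V')(1), -21), -20) = Mul(Mul(1, -21), -20) = Mul(-21, -20) = 420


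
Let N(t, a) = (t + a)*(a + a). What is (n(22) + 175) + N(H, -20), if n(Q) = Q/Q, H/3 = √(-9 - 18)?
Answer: 976 - 360*I*√3 ≈ 976.0 - 623.54*I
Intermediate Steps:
H = 9*I*√3 (H = 3*√(-9 - 18) = 3*√(-27) = 3*(3*I*√3) = 9*I*√3 ≈ 15.588*I)
n(Q) = 1
N(t, a) = 2*a*(a + t) (N(t, a) = (a + t)*(2*a) = 2*a*(a + t))
(n(22) + 175) + N(H, -20) = (1 + 175) + 2*(-20)*(-20 + 9*I*√3) = 176 + (800 - 360*I*√3) = 976 - 360*I*√3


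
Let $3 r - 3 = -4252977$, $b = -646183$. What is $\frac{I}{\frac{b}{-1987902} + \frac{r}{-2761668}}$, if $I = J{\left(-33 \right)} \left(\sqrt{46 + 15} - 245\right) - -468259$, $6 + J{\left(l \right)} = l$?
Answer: $\frac{1734896287475442}{3044119105} - \frac{141605217117 \sqrt{61}}{3044119105} \approx 5.6955 \cdot 10^{5}$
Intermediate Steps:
$r = -1417658$ ($r = 1 + \frac{1}{3} \left(-4252977\right) = 1 - 1417659 = -1417658$)
$J{\left(l \right)} = -6 + l$
$I = 477814 - 39 \sqrt{61}$ ($I = \left(-6 - 33\right) \left(\sqrt{46 + 15} - 245\right) - -468259 = - 39 \left(\sqrt{61} - 245\right) + 468259 = - 39 \left(-245 + \sqrt{61}\right) + 468259 = \left(9555 - 39 \sqrt{61}\right) + 468259 = 477814 - 39 \sqrt{61} \approx 4.7751 \cdot 10^{5}$)
$\frac{I}{\frac{b}{-1987902} + \frac{r}{-2761668}} = \frac{477814 - 39 \sqrt{61}}{- \frac{646183}{-1987902} - \frac{1417658}{-2761668}} = \frac{477814 - 39 \sqrt{61}}{\left(-646183\right) \left(- \frac{1}{1987902}\right) - - \frac{708829}{1380834}} = \frac{477814 - 39 \sqrt{61}}{\frac{646183}{1987902} + \frac{708829}{1380834}} = \frac{477814 - 39 \sqrt{61}}{\frac{3044119105}{3630903003}} = \left(477814 - 39 \sqrt{61}\right) \frac{3630903003}{3044119105} = \frac{1734896287475442}{3044119105} - \frac{141605217117 \sqrt{61}}{3044119105}$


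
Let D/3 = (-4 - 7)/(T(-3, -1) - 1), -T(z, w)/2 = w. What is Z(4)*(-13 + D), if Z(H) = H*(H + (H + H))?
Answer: -2208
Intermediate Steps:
T(z, w) = -2*w
Z(H) = 3*H² (Z(H) = H*(H + 2*H) = H*(3*H) = 3*H²)
D = -33 (D = 3*((-4 - 7)/(-2*(-1) - 1)) = 3*(-11/(2 - 1)) = 3*(-11/1) = 3*(-11*1) = 3*(-11) = -33)
Z(4)*(-13 + D) = (3*4²)*(-13 - 33) = (3*16)*(-46) = 48*(-46) = -2208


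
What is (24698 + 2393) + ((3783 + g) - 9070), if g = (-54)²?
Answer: 24720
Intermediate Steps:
g = 2916
(24698 + 2393) + ((3783 + g) - 9070) = (24698 + 2393) + ((3783 + 2916) - 9070) = 27091 + (6699 - 9070) = 27091 - 2371 = 24720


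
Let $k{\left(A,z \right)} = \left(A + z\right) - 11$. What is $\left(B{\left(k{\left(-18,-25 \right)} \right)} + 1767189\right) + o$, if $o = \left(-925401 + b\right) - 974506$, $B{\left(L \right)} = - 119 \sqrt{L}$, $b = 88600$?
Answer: $-44118 - 357 i \sqrt{6} \approx -44118.0 - 874.47 i$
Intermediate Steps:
$k{\left(A,z \right)} = -11 + A + z$
$o = -1811307$ ($o = \left(-925401 + 88600\right) - 974506 = -836801 - 974506 = -1811307$)
$\left(B{\left(k{\left(-18,-25 \right)} \right)} + 1767189\right) + o = \left(- 119 \sqrt{-11 - 18 - 25} + 1767189\right) - 1811307 = \left(- 119 \sqrt{-54} + 1767189\right) - 1811307 = \left(- 119 \cdot 3 i \sqrt{6} + 1767189\right) - 1811307 = \left(- 357 i \sqrt{6} + 1767189\right) - 1811307 = \left(1767189 - 357 i \sqrt{6}\right) - 1811307 = -44118 - 357 i \sqrt{6}$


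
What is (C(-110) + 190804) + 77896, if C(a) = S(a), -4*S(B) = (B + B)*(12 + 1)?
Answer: 269415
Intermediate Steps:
S(B) = -13*B/2 (S(B) = -(B + B)*(12 + 1)/4 = -2*B*13/4 = -13*B/2)
C(a) = -13*a/2
(C(-110) + 190804) + 77896 = (-13/2*(-110) + 190804) + 77896 = (715 + 190804) + 77896 = 191519 + 77896 = 269415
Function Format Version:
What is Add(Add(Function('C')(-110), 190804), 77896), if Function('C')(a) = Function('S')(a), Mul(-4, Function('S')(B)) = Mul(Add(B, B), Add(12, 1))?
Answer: 269415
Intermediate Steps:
Function('S')(B) = Mul(Rational(-13, 2), B) (Function('S')(B) = Mul(Rational(-1, 4), Mul(Add(B, B), Add(12, 1))) = Mul(Rational(-1, 4), Mul(Mul(2, B), 13)) = Mul(Rational(-1, 4), Mul(26, B)) = Mul(Rational(-13, 2), B))
Function('C')(a) = Mul(Rational(-13, 2), a)
Add(Add(Function('C')(-110), 190804), 77896) = Add(Add(Mul(Rational(-13, 2), -110), 190804), 77896) = Add(Add(715, 190804), 77896) = Add(191519, 77896) = 269415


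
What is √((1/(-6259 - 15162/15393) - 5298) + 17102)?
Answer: √3068306284173207/509841 ≈ 108.65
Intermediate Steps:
√((1/(-6259 - 15162/15393) - 5298) + 17102) = √((1/(-6259 - 15162*1/15393) - 5298) + 17102) = √((1/(-6259 - 722/733) - 5298) + 17102) = √((1/(-4588569/733) - 5298) + 17102) = √((-733/4588569 - 5298) + 17102) = √(-24310239295/4588569 + 17102) = √(54163467743/4588569) = √3068306284173207/509841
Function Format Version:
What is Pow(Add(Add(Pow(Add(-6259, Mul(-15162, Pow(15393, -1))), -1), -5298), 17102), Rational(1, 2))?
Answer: Mul(Rational(1, 509841), Pow(3068306284173207, Rational(1, 2))) ≈ 108.65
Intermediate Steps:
Pow(Add(Add(Pow(Add(-6259, Mul(-15162, Pow(15393, -1))), -1), -5298), 17102), Rational(1, 2)) = Pow(Add(Add(Pow(Add(-6259, Mul(-15162, Rational(1, 15393))), -1), -5298), 17102), Rational(1, 2)) = Pow(Add(Add(Pow(Add(-6259, Rational(-722, 733)), -1), -5298), 17102), Rational(1, 2)) = Pow(Add(Add(Pow(Rational(-4588569, 733), -1), -5298), 17102), Rational(1, 2)) = Pow(Add(Add(Rational(-733, 4588569), -5298), 17102), Rational(1, 2)) = Pow(Add(Rational(-24310239295, 4588569), 17102), Rational(1, 2)) = Pow(Rational(54163467743, 4588569), Rational(1, 2)) = Mul(Rational(1, 509841), Pow(3068306284173207, Rational(1, 2)))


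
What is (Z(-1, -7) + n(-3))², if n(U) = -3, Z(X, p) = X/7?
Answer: 484/49 ≈ 9.8775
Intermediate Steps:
Z(X, p) = X/7 (Z(X, p) = X*(⅐) = X/7)
(Z(-1, -7) + n(-3))² = ((⅐)*(-1) - 3)² = (-⅐ - 3)² = (-22/7)² = 484/49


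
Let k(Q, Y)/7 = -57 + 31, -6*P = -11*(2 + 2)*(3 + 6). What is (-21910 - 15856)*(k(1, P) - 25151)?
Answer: 956726078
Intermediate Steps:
P = 66 (P = -(-11)*(2 + 2)*(3 + 6)/6 = -(-11)*4*9/6 = -(-11)*36/6 = -⅙*(-396) = 66)
k(Q, Y) = -182 (k(Q, Y) = 7*(-57 + 31) = 7*(-26) = -182)
(-21910 - 15856)*(k(1, P) - 25151) = (-21910 - 15856)*(-182 - 25151) = -37766*(-25333) = 956726078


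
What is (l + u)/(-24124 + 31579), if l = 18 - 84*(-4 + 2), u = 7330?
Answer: 7516/7455 ≈ 1.0082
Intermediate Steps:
l = 186 (l = 18 - 84*(-2) = 18 - 28*(-6) = 18 + 168 = 186)
(l + u)/(-24124 + 31579) = (186 + 7330)/(-24124 + 31579) = 7516/7455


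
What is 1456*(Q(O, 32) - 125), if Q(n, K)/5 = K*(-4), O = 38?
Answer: -1113840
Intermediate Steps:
Q(n, K) = -20*K (Q(n, K) = 5*(K*(-4)) = 5*(-4*K) = -20*K)
1456*(Q(O, 32) - 125) = 1456*(-20*32 - 125) = 1456*(-640 - 125) = 1456*(-765) = -1113840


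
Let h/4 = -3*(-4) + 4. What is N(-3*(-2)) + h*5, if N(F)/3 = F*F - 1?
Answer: 425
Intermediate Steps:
h = 64 (h = 4*(-3*(-4) + 4) = 4*(12 + 4) = 4*16 = 64)
N(F) = -3 + 3*F**2 (N(F) = 3*(F*F - 1) = 3*(F**2 - 1) = 3*(-1 + F**2) = -3 + 3*F**2)
N(-3*(-2)) + h*5 = (-3 + 3*(-3*(-2))**2) + 64*5 = (-3 + 3*6**2) + 320 = (-3 + 3*36) + 320 = (-3 + 108) + 320 = 105 + 320 = 425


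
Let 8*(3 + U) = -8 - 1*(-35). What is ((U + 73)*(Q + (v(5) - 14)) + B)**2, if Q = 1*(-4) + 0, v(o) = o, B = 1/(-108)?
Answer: 42452069521/46656 ≈ 9.0990e+5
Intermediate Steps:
B = -1/108 ≈ -0.0092593
Q = -4 (Q = -4 + 0 = -4)
U = 3/8 (U = -3 + (-8 - 1*(-35))/8 = -3 + (-8 + 35)/8 = -3 + (1/8)*27 = -3 + 27/8 = 3/8 ≈ 0.37500)
((U + 73)*(Q + (v(5) - 14)) + B)**2 = ((3/8 + 73)*(-4 + (5 - 14)) - 1/108)**2 = (587*(-4 - 9)/8 - 1/108)**2 = ((587/8)*(-13) - 1/108)**2 = (-7631/8 - 1/108)**2 = (-206039/216)**2 = 42452069521/46656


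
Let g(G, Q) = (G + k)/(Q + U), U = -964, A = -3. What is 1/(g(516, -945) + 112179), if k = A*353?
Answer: 1909/214150254 ≈ 8.9143e-6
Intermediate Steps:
k = -1059 (k = -3*353 = -1059)
g(G, Q) = (-1059 + G)/(-964 + Q) (g(G, Q) = (G - 1059)/(Q - 964) = (-1059 + G)/(-964 + Q))
1/(g(516, -945) + 112179) = 1/((-1059 + 516)/(-964 - 945) + 112179) = 1/(-543/(-1909) + 112179) = 1/(-1/1909*(-543) + 112179) = 1/(543/1909 + 112179) = 1/(214150254/1909) = 1909/214150254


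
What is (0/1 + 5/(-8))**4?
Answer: 625/4096 ≈ 0.15259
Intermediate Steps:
(0/1 + 5/(-8))**4 = (0*1 + 5*(-1/8))**4 = (0 - 5/8)**4 = (-5/8)**4 = 625/4096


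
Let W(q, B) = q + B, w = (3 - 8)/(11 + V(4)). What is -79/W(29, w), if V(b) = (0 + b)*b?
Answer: -2133/778 ≈ -2.7416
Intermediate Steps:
V(b) = b² (V(b) = b*b = b²)
w = -5/27 (w = (3 - 8)/(11 + 4²) = -5/(11 + 16) = -5/27 ≈ -0.18519)
W(q, B) = B + q
-79/W(29, w) = -79/(-5/27 + 29) = -79/778/27 = -79*27/778 = -2133/778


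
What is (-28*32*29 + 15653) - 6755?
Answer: -17086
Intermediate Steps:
(-28*32*29 + 15653) - 6755 = (-896*29 + 15653) - 6755 = (-25984 + 15653) - 6755 = -10331 - 6755 = -17086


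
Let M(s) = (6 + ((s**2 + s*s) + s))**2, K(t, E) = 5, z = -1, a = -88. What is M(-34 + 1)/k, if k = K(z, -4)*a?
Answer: -4626801/440 ≈ -10515.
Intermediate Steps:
M(s) = (6 + s + 2*s**2)**2 (M(s) = (6 + ((s**2 + s**2) + s))**2 = (6 + (2*s**2 + s))**2 = (6 + (s + 2*s**2))**2 = (6 + s + 2*s**2)**2)
k = -440 (k = 5*(-88) = -440)
M(-34 + 1)/k = (6 + (-34 + 1) + 2*(-34 + 1)**2)**2/(-440) = (6 - 33 + 2*(-33)**2)**2*(-1/440) = (6 - 33 + 2*1089)**2*(-1/440) = (6 - 33 + 2178)**2*(-1/440) = 2151**2*(-1/440) = 4626801*(-1/440) = -4626801/440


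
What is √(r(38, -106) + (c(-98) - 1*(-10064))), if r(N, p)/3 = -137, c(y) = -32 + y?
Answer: √9523 ≈ 97.586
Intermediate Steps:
r(N, p) = -411 (r(N, p) = 3*(-137) = -411)
√(r(38, -106) + (c(-98) - 1*(-10064))) = √(-411 + ((-32 - 98) - 1*(-10064))) = √(-411 + (-130 + 10064)) = √(-411 + 9934) = √9523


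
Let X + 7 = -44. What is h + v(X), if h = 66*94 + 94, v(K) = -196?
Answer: 6102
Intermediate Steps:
X = -51 (X = -7 - 44 = -51)
h = 6298 (h = 6204 + 94 = 6298)
h + v(X) = 6298 - 196 = 6102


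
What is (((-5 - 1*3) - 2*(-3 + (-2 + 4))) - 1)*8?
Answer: -56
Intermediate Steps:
(((-5 - 1*3) - 2*(-3 + (-2 + 4))) - 1)*8 = (((-5 - 3) - 2*(-3 + 2)) - 1)*8 = ((-8 - 2*(-1)) - 1)*8 = ((-8 + 2) - 1)*8 = (-6 - 1)*8 = -7*8 = -56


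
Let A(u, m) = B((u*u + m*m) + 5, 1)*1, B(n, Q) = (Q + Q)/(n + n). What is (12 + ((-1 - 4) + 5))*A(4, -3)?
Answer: ⅖ ≈ 0.40000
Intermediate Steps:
B(n, Q) = Q/n (B(n, Q) = (2*Q)/((2*n)) = (2*Q)*(1/(2*n)) = Q/n)
A(u, m) = 1/(5 + m² + u²) (A(u, m) = (1/((u*u + m*m) + 5))*1 = (1/((u² + m²) + 5))*1 = (1/((m² + u²) + 5))*1 = (1/(5 + m² + u²))*1 = 1/(5 + m² + u²))
(12 + ((-1 - 4) + 5))*A(4, -3) = (12 + ((-1 - 4) + 5))/(5 + (-3)² + 4²) = (12 + (-5 + 5))/(5 + 9 + 16) = (12 + 0)/30 = 12*(1/30) = ⅖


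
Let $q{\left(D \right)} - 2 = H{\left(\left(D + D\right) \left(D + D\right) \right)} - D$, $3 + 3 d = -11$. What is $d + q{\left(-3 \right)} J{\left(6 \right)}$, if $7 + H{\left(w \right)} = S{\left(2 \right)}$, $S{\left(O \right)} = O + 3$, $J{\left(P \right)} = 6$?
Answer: $\frac{40}{3} \approx 13.333$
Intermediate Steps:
$d = - \frac{14}{3}$ ($d = -1 + \frac{1}{3} \left(-11\right) = -1 - \frac{11}{3} = - \frac{14}{3} \approx -4.6667$)
$S{\left(O \right)} = 3 + O$
$H{\left(w \right)} = -2$ ($H{\left(w \right)} = -7 + \left(3 + 2\right) = -7 + 5 = -2$)
$q{\left(D \right)} = - D$ ($q{\left(D \right)} = 2 - \left(2 + D\right) = - D$)
$d + q{\left(-3 \right)} J{\left(6 \right)} = - \frac{14}{3} + \left(-1\right) \left(-3\right) 6 = - \frac{14}{3} + 3 \cdot 6 = - \frac{14}{3} + 18 = \frac{40}{3}$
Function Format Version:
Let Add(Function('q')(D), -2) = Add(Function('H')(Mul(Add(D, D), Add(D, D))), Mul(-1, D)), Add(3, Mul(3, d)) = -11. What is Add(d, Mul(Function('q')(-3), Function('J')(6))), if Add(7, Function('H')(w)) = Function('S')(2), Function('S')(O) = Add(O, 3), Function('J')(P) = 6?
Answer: Rational(40, 3) ≈ 13.333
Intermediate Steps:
d = Rational(-14, 3) (d = Add(-1, Mul(Rational(1, 3), -11)) = Add(-1, Rational(-11, 3)) = Rational(-14, 3) ≈ -4.6667)
Function('S')(O) = Add(3, O)
Function('H')(w) = -2 (Function('H')(w) = Add(-7, Add(3, 2)) = Add(-7, 5) = -2)
Function('q')(D) = Mul(-1, D) (Function('q')(D) = Add(2, Add(-2, Mul(-1, D))) = Mul(-1, D))
Add(d, Mul(Function('q')(-3), Function('J')(6))) = Add(Rational(-14, 3), Mul(Mul(-1, -3), 6)) = Add(Rational(-14, 3), Mul(3, 6)) = Add(Rational(-14, 3), 18) = Rational(40, 3)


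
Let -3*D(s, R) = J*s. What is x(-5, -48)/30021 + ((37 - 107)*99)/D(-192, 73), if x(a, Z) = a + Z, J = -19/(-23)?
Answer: -2392555819/18252768 ≈ -131.08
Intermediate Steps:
J = 19/23 (J = -19*(-1/23) = 19/23 ≈ 0.82609)
x(a, Z) = Z + a
D(s, R) = -19*s/69
x(-5, -48)/30021 + ((37 - 107)*99)/D(-192, 73) = (-48 - 5)/30021 + ((37 - 107)*99)/((-19/69*(-192))) = -53*1/30021 + (-70*99)/(1216/23) = -53/30021 - 6930*23/1216 = -53/30021 - 79695/608 = -2392555819/18252768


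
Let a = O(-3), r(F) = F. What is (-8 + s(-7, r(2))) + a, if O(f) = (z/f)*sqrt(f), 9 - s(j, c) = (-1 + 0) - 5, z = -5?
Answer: 7 + 5*I*sqrt(3)/3 ≈ 7.0 + 2.8868*I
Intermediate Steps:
s(j, c) = 15 (s(j, c) = 9 - ((-1 + 0) - 5) = 9 - (-1 - 5) = 9 - 1*(-6) = 9 + 6 = 15)
O(f) = -5/sqrt(f) (O(f) = (-5/f)*sqrt(f) = -5/sqrt(f))
a = 5*I*sqrt(3)/3 (a = -(-5)*I*sqrt(3)/3 = 5*I*sqrt(3)/3 ≈ 2.8868*I)
(-8 + s(-7, r(2))) + a = (-8 + 15) + 5*I*sqrt(3)/3 = 7 + 5*I*sqrt(3)/3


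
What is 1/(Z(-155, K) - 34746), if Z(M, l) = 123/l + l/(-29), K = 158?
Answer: -4582/159227569 ≈ -2.8776e-5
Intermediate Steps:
Z(M, l) = 123/l - l/29 (Z(M, l) = 123/l + l*(-1/29) = 123/l - l/29)
1/(Z(-155, K) - 34746) = 1/((123/158 - 1/29*158) - 34746) = 1/((123*(1/158) - 158/29) - 34746) = 1/((123/158 - 158/29) - 34746) = 1/(-21397/4582 - 34746) = 1/(-159227569/4582) = -4582/159227569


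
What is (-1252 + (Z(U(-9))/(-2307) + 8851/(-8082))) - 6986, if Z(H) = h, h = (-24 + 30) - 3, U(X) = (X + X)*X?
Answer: -51206462305/6215058 ≈ -8239.1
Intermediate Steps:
U(X) = 2*X² (U(X) = (2*X)*X = 2*X²)
h = 3 (h = 6 - 3 = 3)
Z(H) = 3
(-1252 + (Z(U(-9))/(-2307) + 8851/(-8082))) - 6986 = (-1252 + (3/(-2307) + 8851/(-8082))) - 6986 = (-1252 + (3*(-1/2307) + 8851*(-1/8082))) - 6986 = (-1252 + (-1/769 - 8851/8082)) - 6986 = (-1252 - 6814501/6215058) - 6986 = -7788067117/6215058 - 6986 = -51206462305/6215058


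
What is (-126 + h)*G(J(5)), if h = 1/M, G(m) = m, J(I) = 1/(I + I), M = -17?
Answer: -2143/170 ≈ -12.606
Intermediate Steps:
J(I) = 1/(2*I)
h = -1/17 (h = 1/(-17) = -1/17 ≈ -0.058824)
(-126 + h)*G(J(5)) = (-126 - 1/17)*((½)/5) = -2143/(34*5) = -2143/17*⅒ = -2143/170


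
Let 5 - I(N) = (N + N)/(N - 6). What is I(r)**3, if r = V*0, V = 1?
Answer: 125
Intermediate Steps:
r = 0 (r = 1*0 = 0)
I(N) = 5 - 2*N/(-6 + N) (I(N) = 5 - (N + N)/(N - 6) = 5 - 2*N/(-6 + N))
I(r)**3 = (3*(-10 + 0)/(-6 + 0))**3 = (3*(-10)/(-6))**3 = (3*(-1/6)*(-10))**3 = 5**3 = 125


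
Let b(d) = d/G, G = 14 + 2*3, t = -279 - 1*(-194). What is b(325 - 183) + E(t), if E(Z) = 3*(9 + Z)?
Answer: -2209/10 ≈ -220.90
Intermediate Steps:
t = -85 (t = -279 + 194 = -85)
G = 20 (G = 14 + 6 = 20)
E(Z) = 27 + 3*Z
b(d) = d/20
b(325 - 183) + E(t) = (325 - 183)/20 + (27 + 3*(-85)) = (1/20)*142 + (27 - 255) = 71/10 - 228 = -2209/10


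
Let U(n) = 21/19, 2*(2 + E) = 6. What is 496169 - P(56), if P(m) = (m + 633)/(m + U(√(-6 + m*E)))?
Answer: 538330274/1085 ≈ 4.9616e+5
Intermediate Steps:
E = 1 (E = -2 + (½)*6 = -2 + 3 = 1)
U(n) = 21/19 (U(n) = 21*(1/19) = 21/19)
P(m) = (633 + m)/(21/19 + m) (P(m) = (m + 633)/(m + 21/19) = (633 + m)/(21/19 + m))
496169 - P(56) = 496169 - 19*(633 + 56)/(21 + 19*56) = 496169 - 19*689/(21 + 1064) = 496169 - 19*689/1085 = 496169 - 1*13091/1085 = 496169 - 13091/1085 = 538330274/1085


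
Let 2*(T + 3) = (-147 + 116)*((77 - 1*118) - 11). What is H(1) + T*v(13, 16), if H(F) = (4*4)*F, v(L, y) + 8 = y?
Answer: 6440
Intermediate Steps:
v(L, y) = -8 + y
H(F) = 16*F
T = 803 (T = -3 + ((-147 + 116)*((77 - 1*118) - 11))/2 = -3 + (-31*((77 - 118) - 11))/2 = -3 + (-31*(-41 - 11))/2 = -3 + (-31*(-52))/2 = -3 + (½)*1612 = -3 + 806 = 803)
H(1) + T*v(13, 16) = 16*1 + 803*(-8 + 16) = 16 + 803*8 = 16 + 6424 = 6440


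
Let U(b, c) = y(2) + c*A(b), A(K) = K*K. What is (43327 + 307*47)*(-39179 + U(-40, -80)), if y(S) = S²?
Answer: -9655359300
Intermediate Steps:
A(K) = K²
U(b, c) = 4 + c*b² (U(b, c) = 2² + c*b² = 4 + c*b²)
(43327 + 307*47)*(-39179 + U(-40, -80)) = (43327 + 307*47)*(-39179 + (4 - 80*(-40)²)) = (43327 + 14429)*(-39179 + (4 - 80*1600)) = 57756*(-39179 + (4 - 128000)) = 57756*(-39179 - 127996) = 57756*(-167175) = -9655359300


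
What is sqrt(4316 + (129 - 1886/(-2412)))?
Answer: sqrt(718456142)/402 ≈ 66.677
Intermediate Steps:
sqrt(4316 + (129 - 1886/(-2412))) = sqrt(4316 + (129 - 1886*(-1)/2412)) = sqrt(4316 + (129 - 1*(-943/1206))) = sqrt(4316 + (129 + 943/1206)) = sqrt(4316 + 156517/1206) = sqrt(5361613/1206) = sqrt(718456142)/402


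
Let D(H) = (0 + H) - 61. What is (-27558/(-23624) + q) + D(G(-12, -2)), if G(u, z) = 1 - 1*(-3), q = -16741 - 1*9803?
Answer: -314197233/11812 ≈ -26600.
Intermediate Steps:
q = -26544 (q = -16741 - 9803 = -26544)
G(u, z) = 4 (G(u, z) = 1 + 3 = 4)
D(H) = -61 + H (D(H) = H - 61 = -61 + H)
(-27558/(-23624) + q) + D(G(-12, -2)) = (-27558/(-23624) - 26544) + (-61 + 4) = (-27558*(-1/23624) - 26544) - 57 = (13779/11812 - 26544) - 57 = -313523949/11812 - 57 = -314197233/11812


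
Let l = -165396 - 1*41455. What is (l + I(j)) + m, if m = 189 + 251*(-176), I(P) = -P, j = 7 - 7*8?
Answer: -250789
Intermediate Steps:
j = -49 (j = 7 - 56 = -49)
l = -206851 (l = -165396 - 41455 = -206851)
m = -43987 (m = 189 - 44176 = -43987)
(l + I(j)) + m = (-206851 - 1*(-49)) - 43987 = (-206851 + 49) - 43987 = -206802 - 43987 = -250789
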